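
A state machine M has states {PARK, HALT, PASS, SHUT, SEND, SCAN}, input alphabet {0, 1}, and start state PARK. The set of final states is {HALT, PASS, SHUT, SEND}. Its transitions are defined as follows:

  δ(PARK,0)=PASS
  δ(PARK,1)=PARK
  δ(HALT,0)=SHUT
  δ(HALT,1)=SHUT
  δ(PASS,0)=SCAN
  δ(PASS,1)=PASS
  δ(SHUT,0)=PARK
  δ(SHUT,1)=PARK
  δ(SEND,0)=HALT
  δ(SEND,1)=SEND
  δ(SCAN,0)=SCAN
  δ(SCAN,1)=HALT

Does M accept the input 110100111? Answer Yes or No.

No

Trace: PARK -1-> PARK -1-> PARK -0-> PASS -1-> PASS -0-> SCAN -0-> SCAN -1-> HALT -1-> SHUT -1-> PARK
End state PARK is not accepting.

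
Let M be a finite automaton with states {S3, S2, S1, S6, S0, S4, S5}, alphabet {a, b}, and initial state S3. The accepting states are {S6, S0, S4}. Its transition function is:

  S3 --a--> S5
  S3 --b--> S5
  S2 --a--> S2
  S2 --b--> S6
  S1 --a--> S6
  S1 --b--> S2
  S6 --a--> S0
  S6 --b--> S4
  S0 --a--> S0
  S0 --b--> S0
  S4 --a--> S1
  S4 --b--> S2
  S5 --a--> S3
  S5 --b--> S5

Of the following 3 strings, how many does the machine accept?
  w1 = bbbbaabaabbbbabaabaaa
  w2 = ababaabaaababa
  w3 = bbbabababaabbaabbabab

w1: Trace: S3 -b-> S5 -b-> S5 -b-> S5 -b-> S5 -a-> S3 -a-> S5 -b-> S5 -a-> S3 -a-> S5 -b-> S5 -b-> S5 -b-> S5 -b-> S5 -a-> S3 -b-> S5 -a-> S3 -a-> S5 -b-> S5 -a-> S3 -a-> S5 -a-> S3  → end S3, rejected
w2: Trace: S3 -a-> S5 -b-> S5 -a-> S3 -b-> S5 -a-> S3 -a-> S5 -b-> S5 -a-> S3 -a-> S5 -a-> S3 -b-> S5 -a-> S3 -b-> S5 -a-> S3  → end S3, rejected
w3: Trace: S3 -b-> S5 -b-> S5 -b-> S5 -a-> S3 -b-> S5 -a-> S3 -b-> S5 -a-> S3 -b-> S5 -a-> S3 -a-> S5 -b-> S5 -b-> S5 -a-> S3 -a-> S5 -b-> S5 -b-> S5 -a-> S3 -b-> S5 -a-> S3 -b-> S5  → end S5, rejected

0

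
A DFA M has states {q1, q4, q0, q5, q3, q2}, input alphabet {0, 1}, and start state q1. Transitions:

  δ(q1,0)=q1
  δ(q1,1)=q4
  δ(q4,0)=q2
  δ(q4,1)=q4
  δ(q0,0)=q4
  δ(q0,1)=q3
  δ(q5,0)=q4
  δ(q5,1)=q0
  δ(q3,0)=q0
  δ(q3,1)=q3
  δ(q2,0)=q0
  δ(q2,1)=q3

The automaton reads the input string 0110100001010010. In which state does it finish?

start at q1
read '0': q1 → q1
read '1': q1 → q4
read '1': q4 → q4
read '0': q4 → q2
read '1': q2 → q3
read '0': q3 → q0
read '0': q0 → q4
read '0': q4 → q2
read '0': q2 → q0
read '1': q0 → q3
read '0': q3 → q0
read '1': q0 → q3
read '0': q3 → q0
read '0': q0 → q4
read '1': q4 → q4
read '0': q4 → q2

q2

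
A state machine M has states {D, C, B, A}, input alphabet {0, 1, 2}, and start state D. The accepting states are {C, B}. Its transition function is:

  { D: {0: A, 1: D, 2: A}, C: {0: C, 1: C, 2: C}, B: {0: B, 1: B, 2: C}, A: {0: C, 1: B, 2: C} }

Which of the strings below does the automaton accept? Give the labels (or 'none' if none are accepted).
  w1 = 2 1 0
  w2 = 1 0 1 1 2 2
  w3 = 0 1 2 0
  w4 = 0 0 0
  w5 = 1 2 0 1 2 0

w1, w2, w3, w4, w5

w1:
  start at D
  read '2': D → A
  read '1': A → B
  read '0': B → B
  end B, accepted
w2:
  start at D
  read '1': D → D
  read '0': D → A
  read '1': A → B
  read '1': B → B
  read '2': B → C
  read '2': C → C
  end C, accepted
w3:
  start at D
  read '0': D → A
  read '1': A → B
  read '2': B → C
  read '0': C → C
  end C, accepted
w4:
  start at D
  read '0': D → A
  read '0': A → C
  read '0': C → C
  end C, accepted
w5:
  start at D
  read '1': D → D
  read '2': D → A
  read '0': A → C
  read '1': C → C
  read '2': C → C
  read '0': C → C
  end C, accepted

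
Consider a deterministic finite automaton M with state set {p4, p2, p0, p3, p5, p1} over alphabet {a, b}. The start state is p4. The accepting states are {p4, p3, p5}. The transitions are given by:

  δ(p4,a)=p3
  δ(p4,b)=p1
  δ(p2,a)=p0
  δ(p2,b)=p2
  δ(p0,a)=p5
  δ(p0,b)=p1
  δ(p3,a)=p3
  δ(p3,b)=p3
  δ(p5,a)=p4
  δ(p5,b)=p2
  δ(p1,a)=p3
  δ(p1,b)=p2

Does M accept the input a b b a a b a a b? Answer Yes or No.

p4 → p3 → p3 → p3 → p3 → p3 → p3 → p3 → p3 → p3
End state p3 is accepting.

Yes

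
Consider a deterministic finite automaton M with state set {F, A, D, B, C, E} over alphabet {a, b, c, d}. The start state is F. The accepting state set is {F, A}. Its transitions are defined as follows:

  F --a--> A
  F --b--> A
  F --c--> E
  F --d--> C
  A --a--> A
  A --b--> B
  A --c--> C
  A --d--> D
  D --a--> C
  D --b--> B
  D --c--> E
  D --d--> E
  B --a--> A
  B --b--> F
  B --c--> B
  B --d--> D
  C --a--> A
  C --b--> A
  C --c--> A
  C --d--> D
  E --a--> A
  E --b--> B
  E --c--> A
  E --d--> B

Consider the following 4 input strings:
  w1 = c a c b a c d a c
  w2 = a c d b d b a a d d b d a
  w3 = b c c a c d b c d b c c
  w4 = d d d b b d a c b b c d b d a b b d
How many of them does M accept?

1

w1: Trace: F -c-> E -a-> A -c-> C -b-> A -a-> A -c-> C -d-> D -a-> C -c-> A  → end A, accepted
w2: Trace: F -a-> A -c-> C -d-> D -b-> B -d-> D -b-> B -a-> A -a-> A -d-> D -d-> E -b-> B -d-> D -a-> C  → end C, rejected
w3: Trace: F -b-> A -c-> C -c-> A -a-> A -c-> C -d-> D -b-> B -c-> B -d-> D -b-> B -c-> B -c-> B  → end B, rejected
w4: Trace: F -d-> C -d-> D -d-> E -b-> B -b-> F -d-> C -a-> A -c-> C -b-> A -b-> B -c-> B -d-> D -b-> B -d-> D -a-> C -b-> A -b-> B -d-> D  → end D, rejected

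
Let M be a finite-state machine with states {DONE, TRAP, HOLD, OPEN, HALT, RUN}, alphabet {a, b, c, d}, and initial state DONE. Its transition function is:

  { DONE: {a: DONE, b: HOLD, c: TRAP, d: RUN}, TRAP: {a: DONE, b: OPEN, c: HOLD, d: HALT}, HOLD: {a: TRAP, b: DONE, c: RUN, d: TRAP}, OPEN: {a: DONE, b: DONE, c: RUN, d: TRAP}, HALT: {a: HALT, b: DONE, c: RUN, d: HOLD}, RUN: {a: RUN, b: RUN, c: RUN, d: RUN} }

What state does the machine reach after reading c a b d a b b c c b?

DONE

start at DONE
read 'c': DONE → TRAP
read 'a': TRAP → DONE
read 'b': DONE → HOLD
read 'd': HOLD → TRAP
read 'a': TRAP → DONE
read 'b': DONE → HOLD
read 'b': HOLD → DONE
read 'c': DONE → TRAP
read 'c': TRAP → HOLD
read 'b': HOLD → DONE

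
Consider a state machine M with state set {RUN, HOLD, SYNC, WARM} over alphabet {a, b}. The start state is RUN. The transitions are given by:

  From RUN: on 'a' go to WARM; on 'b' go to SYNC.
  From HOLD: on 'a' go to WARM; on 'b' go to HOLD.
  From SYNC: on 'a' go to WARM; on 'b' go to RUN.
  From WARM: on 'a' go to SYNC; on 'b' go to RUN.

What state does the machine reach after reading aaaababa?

WARM

Trace: RUN -a-> WARM -a-> SYNC -a-> WARM -a-> SYNC -b-> RUN -a-> WARM -b-> RUN -a-> WARM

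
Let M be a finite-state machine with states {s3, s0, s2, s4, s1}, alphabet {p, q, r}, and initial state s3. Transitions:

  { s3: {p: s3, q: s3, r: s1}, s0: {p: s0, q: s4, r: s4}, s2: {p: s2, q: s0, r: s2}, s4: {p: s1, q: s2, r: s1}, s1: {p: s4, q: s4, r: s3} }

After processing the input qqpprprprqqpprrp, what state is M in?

start at s3
read 'q': s3 → s3
read 'q': s3 → s3
read 'p': s3 → s3
read 'p': s3 → s3
read 'r': s3 → s1
read 'p': s1 → s4
read 'r': s4 → s1
read 'p': s1 → s4
read 'r': s4 → s1
read 'q': s1 → s4
read 'q': s4 → s2
read 'p': s2 → s2
read 'p': s2 → s2
read 'r': s2 → s2
read 'r': s2 → s2
read 'p': s2 → s2

s2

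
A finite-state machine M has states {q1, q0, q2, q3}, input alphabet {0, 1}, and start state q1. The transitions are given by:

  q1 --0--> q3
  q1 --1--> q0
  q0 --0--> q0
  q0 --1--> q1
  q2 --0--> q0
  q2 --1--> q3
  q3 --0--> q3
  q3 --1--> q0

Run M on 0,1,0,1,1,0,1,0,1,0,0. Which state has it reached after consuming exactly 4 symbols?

Trace: q1 -0-> q3 -1-> q0 -0-> q0 -1-> q1
After 4 symbols: q1.

q1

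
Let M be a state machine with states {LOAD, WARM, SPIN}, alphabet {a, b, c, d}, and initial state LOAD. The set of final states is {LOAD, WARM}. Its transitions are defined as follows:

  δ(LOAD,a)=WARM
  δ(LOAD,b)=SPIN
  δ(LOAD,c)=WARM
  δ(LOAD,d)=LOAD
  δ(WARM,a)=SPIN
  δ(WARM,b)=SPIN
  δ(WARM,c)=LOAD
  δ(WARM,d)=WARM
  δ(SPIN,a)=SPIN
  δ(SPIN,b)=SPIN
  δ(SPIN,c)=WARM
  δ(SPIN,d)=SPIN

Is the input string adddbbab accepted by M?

No

Trace: LOAD -a-> WARM -d-> WARM -d-> WARM -d-> WARM -b-> SPIN -b-> SPIN -a-> SPIN -b-> SPIN
End state SPIN is not accepting.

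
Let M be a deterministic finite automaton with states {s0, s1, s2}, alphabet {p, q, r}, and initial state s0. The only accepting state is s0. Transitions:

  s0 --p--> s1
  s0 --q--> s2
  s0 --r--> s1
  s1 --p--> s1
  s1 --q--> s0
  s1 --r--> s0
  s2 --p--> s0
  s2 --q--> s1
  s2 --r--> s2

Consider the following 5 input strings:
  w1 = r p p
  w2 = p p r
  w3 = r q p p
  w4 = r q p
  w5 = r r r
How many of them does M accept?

w1: Trace: s0 -r-> s1 -p-> s1 -p-> s1  → end s1, rejected
w2: Trace: s0 -p-> s1 -p-> s1 -r-> s0  → end s0, accepted
w3: Trace: s0 -r-> s1 -q-> s0 -p-> s1 -p-> s1  → end s1, rejected
w4: Trace: s0 -r-> s1 -q-> s0 -p-> s1  → end s1, rejected
w5: Trace: s0 -r-> s1 -r-> s0 -r-> s1  → end s1, rejected

1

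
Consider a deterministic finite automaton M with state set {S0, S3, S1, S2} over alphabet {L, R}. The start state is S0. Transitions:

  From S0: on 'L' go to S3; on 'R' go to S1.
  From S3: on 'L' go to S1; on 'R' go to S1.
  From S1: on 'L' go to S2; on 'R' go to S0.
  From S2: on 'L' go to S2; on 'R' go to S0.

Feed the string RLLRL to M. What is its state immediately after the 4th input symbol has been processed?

S0

start at S0
read 'R': S0 → S1
read 'L': S1 → S2
read 'L': S2 → S2
read 'R': S2 → S0
After 4 symbols: S0.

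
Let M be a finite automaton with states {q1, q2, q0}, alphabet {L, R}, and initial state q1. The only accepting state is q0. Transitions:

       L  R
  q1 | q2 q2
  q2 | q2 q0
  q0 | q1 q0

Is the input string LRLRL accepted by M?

start at q1
read 'L': q1 → q2
read 'R': q2 → q0
read 'L': q0 → q1
read 'R': q1 → q2
read 'L': q2 → q2
End state q2 is not accepting.

No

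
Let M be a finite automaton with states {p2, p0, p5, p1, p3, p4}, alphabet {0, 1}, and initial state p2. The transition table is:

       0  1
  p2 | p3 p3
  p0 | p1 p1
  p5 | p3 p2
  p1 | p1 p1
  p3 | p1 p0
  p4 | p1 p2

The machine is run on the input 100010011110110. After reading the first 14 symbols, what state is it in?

p2 → p3 → p1 → p1 → p1 → p1 → p1 → p1 → p1 → p1 → p1 → p1 → p1 → p1 → p1
After 14 symbols: p1.

p1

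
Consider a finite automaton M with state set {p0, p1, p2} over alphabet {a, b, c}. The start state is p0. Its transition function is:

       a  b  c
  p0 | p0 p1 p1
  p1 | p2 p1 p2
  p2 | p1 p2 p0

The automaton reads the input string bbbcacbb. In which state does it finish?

p2

Trace: p0 -b-> p1 -b-> p1 -b-> p1 -c-> p2 -a-> p1 -c-> p2 -b-> p2 -b-> p2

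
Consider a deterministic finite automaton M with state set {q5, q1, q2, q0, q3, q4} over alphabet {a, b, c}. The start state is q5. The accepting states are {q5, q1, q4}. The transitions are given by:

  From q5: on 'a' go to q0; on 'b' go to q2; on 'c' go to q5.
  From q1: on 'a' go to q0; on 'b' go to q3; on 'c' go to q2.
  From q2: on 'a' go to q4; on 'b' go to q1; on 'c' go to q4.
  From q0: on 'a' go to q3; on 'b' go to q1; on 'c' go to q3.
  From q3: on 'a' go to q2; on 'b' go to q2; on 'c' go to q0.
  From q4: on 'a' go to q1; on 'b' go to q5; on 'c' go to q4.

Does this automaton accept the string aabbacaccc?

Yes

start at q5
read 'a': q5 → q0
read 'a': q0 → q3
read 'b': q3 → q2
read 'b': q2 → q1
read 'a': q1 → q0
read 'c': q0 → q3
read 'a': q3 → q2
read 'c': q2 → q4
read 'c': q4 → q4
read 'c': q4 → q4
End state q4 is accepting.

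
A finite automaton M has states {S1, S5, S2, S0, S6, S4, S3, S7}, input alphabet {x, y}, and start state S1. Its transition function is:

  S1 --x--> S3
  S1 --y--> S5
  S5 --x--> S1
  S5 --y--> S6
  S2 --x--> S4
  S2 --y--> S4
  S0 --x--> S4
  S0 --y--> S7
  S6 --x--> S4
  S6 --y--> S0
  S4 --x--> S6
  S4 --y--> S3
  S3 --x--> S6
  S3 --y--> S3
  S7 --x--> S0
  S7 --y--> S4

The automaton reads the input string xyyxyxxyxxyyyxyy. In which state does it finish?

start at S1
read 'x': S1 → S3
read 'y': S3 → S3
read 'y': S3 → S3
read 'x': S3 → S6
read 'y': S6 → S0
read 'x': S0 → S4
read 'x': S4 → S6
read 'y': S6 → S0
read 'x': S0 → S4
read 'x': S4 → S6
read 'y': S6 → S0
read 'y': S0 → S7
read 'y': S7 → S4
read 'x': S4 → S6
read 'y': S6 → S0
read 'y': S0 → S7

S7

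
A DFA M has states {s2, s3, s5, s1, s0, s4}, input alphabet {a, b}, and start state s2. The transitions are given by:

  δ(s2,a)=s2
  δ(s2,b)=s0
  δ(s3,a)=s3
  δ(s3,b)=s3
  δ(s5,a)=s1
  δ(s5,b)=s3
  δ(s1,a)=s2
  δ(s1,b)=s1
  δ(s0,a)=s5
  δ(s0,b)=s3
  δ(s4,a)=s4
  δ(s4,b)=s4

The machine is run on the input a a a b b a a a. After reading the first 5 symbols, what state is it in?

start at s2
read 'a': s2 → s2
read 'a': s2 → s2
read 'a': s2 → s2
read 'b': s2 → s0
read 'b': s0 → s3
After 5 symbols: s3.

s3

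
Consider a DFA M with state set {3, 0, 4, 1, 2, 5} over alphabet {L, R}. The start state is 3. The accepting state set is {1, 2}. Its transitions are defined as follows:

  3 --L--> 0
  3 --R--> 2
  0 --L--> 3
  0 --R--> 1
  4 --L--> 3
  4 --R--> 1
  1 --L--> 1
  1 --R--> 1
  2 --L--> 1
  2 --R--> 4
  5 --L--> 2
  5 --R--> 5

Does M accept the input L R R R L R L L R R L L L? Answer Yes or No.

Yes

start at 3
read 'L': 3 → 0
read 'R': 0 → 1
read 'R': 1 → 1
read 'R': 1 → 1
read 'L': 1 → 1
read 'R': 1 → 1
read 'L': 1 → 1
read 'L': 1 → 1
read 'R': 1 → 1
read 'R': 1 → 1
read 'L': 1 → 1
read 'L': 1 → 1
read 'L': 1 → 1
End state 1 is accepting.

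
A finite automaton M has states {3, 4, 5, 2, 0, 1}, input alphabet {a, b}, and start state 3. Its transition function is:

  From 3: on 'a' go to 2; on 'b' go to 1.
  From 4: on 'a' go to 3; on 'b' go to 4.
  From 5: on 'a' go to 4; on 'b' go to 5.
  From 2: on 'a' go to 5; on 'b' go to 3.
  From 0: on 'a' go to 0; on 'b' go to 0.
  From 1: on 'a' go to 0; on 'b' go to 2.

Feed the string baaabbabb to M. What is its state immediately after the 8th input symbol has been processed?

3 → 1 → 0 → 0 → 0 → 0 → 0 → 0 → 0
After 8 symbols: 0.

0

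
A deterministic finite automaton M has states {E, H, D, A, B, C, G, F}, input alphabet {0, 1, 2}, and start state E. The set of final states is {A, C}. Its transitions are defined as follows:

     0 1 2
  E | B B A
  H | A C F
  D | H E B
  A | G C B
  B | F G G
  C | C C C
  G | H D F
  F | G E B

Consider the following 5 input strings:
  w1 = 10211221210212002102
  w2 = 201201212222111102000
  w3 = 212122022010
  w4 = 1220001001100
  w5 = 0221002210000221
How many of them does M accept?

w1: Trace: E -1-> B -0-> F -2-> B -1-> G -1-> D -2-> B -2-> G -1-> D -2-> B -1-> G -0-> H -2-> F -1-> E -2-> A -0-> G -0-> H -2-> F -1-> E -0-> B -2-> G  → end G, rejected
w2: Trace: E -2-> A -0-> G -1-> D -2-> B -0-> F -1-> E -2-> A -1-> C -2-> C -2-> C -2-> C -2-> C -1-> C -1-> C -1-> C -1-> C -0-> C -2-> C -0-> C -0-> C -0-> C  → end C, accepted
w3: Trace: E -2-> A -1-> C -2-> C -1-> C -2-> C -2-> C -0-> C -2-> C -2-> C -0-> C -1-> C -0-> C  → end C, accepted
w4: Trace: E -1-> B -2-> G -2-> F -0-> G -0-> H -0-> A -1-> C -0-> C -0-> C -1-> C -1-> C -0-> C -0-> C  → end C, accepted
w5: Trace: E -0-> B -2-> G -2-> F -1-> E -0-> B -0-> F -2-> B -2-> G -1-> D -0-> H -0-> A -0-> G -0-> H -2-> F -2-> B -1-> G  → end G, rejected

3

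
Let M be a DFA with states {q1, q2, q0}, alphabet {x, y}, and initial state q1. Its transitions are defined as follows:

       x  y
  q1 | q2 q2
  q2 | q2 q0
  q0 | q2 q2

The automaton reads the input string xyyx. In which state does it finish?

q2

q1 → q2 → q0 → q2 → q2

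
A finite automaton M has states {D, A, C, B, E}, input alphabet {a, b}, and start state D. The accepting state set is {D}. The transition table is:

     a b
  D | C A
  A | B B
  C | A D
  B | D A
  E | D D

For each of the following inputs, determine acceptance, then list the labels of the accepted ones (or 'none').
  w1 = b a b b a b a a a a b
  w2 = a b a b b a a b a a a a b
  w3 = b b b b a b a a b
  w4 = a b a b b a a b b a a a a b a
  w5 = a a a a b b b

w1: D → A → B → A → B → D → A → B → D → C → A → B  → end B, rejected
w2: D → C → D → C → D → A → B → D → A → B → D → C → A → B  → end B, rejected
w3: D → A → B → A → B → D → A → B → D → A  → end A, rejected
w4: D → C → D → C → D → A → B → D → A → B → D → C → A → B → A → B  → end B, rejected
w5: D → C → A → B → D → A → B → A  → end A, rejected

none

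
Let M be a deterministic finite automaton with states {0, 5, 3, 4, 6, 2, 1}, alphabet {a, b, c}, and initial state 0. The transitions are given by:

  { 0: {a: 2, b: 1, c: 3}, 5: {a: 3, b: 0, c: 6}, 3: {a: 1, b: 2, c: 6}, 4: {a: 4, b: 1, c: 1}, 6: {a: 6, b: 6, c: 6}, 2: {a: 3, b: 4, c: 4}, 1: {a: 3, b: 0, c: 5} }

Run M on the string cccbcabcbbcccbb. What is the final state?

6

start at 0
read 'c': 0 → 3
read 'c': 3 → 6
read 'c': 6 → 6
read 'b': 6 → 6
read 'c': 6 → 6
read 'a': 6 → 6
read 'b': 6 → 6
read 'c': 6 → 6
read 'b': 6 → 6
read 'b': 6 → 6
read 'c': 6 → 6
read 'c': 6 → 6
read 'c': 6 → 6
read 'b': 6 → 6
read 'b': 6 → 6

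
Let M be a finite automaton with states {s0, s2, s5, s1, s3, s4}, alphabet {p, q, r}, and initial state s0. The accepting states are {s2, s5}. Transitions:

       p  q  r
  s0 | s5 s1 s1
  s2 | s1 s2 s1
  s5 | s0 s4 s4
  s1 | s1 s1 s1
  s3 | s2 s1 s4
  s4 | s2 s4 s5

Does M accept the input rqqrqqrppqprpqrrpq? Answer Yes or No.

start at s0
read 'r': s0 → s1
read 'q': s1 → s1
read 'q': s1 → s1
read 'r': s1 → s1
read 'q': s1 → s1
read 'q': s1 → s1
read 'r': s1 → s1
read 'p': s1 → s1
read 'p': s1 → s1
read 'q': s1 → s1
read 'p': s1 → s1
read 'r': s1 → s1
read 'p': s1 → s1
read 'q': s1 → s1
read 'r': s1 → s1
read 'r': s1 → s1
read 'p': s1 → s1
read 'q': s1 → s1
End state s1 is not accepting.

No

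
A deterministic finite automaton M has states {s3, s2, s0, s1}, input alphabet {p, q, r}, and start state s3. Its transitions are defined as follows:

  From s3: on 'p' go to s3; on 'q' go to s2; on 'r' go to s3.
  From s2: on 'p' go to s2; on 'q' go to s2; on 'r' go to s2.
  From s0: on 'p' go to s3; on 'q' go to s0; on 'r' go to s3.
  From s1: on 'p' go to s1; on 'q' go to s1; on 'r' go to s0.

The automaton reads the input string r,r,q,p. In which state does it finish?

s2

s3 → s3 → s3 → s2 → s2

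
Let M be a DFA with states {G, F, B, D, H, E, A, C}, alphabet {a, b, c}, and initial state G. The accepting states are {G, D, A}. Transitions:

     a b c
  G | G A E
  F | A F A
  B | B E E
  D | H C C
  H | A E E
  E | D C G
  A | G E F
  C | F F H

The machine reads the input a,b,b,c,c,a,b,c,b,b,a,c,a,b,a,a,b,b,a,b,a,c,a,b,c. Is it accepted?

No

Trace: G -a-> G -b-> A -b-> E -c-> G -c-> E -a-> D -b-> C -c-> H -b-> E -b-> C -a-> F -c-> A -a-> G -b-> A -a-> G -a-> G -b-> A -b-> E -a-> D -b-> C -a-> F -c-> A -a-> G -b-> A -c-> F
End state F is not accepting.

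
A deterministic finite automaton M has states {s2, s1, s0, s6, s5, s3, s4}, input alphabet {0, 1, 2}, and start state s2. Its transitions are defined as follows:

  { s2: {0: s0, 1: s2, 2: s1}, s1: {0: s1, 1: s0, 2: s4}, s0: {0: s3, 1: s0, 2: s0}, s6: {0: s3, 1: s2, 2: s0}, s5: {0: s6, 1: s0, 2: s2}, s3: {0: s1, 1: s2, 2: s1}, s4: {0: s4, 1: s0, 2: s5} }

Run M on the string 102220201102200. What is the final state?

Trace: s2 -1-> s2 -0-> s0 -2-> s0 -2-> s0 -2-> s0 -0-> s3 -2-> s1 -0-> s1 -1-> s0 -1-> s0 -0-> s3 -2-> s1 -2-> s4 -0-> s4 -0-> s4

s4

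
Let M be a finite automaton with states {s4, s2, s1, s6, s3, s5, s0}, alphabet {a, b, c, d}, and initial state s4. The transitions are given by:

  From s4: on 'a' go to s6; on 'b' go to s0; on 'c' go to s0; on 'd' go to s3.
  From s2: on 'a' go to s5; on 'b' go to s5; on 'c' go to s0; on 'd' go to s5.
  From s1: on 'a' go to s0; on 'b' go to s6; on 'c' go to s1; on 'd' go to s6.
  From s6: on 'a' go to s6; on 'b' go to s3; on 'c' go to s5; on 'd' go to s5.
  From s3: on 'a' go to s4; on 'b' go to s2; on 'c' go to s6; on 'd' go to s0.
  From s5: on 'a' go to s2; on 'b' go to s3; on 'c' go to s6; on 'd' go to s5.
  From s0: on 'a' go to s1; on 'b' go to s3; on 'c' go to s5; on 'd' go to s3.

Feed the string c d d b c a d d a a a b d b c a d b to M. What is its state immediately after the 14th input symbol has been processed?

s3

Trace: s4 -c-> s0 -d-> s3 -d-> s0 -b-> s3 -c-> s6 -a-> s6 -d-> s5 -d-> s5 -a-> s2 -a-> s5 -a-> s2 -b-> s5 -d-> s5 -b-> s3
After 14 symbols: s3.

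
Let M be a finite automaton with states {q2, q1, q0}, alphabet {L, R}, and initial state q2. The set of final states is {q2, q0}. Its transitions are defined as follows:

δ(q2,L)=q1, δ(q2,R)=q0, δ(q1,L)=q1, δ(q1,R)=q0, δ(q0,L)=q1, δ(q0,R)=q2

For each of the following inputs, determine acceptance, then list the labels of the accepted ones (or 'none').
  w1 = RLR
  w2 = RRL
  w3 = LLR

w1: q2 → q0 → q1 → q0  → end q0, accepted
w2: q2 → q0 → q2 → q1  → end q1, rejected
w3: q2 → q1 → q1 → q0  → end q0, accepted

w1, w3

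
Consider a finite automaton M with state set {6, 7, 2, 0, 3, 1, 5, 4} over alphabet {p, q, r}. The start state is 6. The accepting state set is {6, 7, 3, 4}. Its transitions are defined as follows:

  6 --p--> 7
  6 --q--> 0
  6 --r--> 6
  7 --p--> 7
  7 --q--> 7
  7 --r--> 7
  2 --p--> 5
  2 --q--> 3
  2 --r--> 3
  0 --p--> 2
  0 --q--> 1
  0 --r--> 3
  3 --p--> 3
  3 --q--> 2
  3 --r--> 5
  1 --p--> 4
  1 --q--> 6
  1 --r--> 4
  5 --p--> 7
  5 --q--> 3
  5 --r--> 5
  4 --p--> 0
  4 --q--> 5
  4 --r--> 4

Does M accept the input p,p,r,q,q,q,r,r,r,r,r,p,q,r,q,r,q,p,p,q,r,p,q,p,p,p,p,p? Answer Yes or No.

start at 6
read 'p': 6 → 7
read 'p': 7 → 7
read 'r': 7 → 7
read 'q': 7 → 7
read 'q': 7 → 7
read 'q': 7 → 7
read 'r': 7 → 7
read 'r': 7 → 7
read 'r': 7 → 7
read 'r': 7 → 7
read 'r': 7 → 7
read 'p': 7 → 7
read 'q': 7 → 7
read 'r': 7 → 7
read 'q': 7 → 7
read 'r': 7 → 7
read 'q': 7 → 7
read 'p': 7 → 7
read 'p': 7 → 7
read 'q': 7 → 7
read 'r': 7 → 7
read 'p': 7 → 7
read 'q': 7 → 7
read 'p': 7 → 7
read 'p': 7 → 7
read 'p': 7 → 7
read 'p': 7 → 7
read 'p': 7 → 7
End state 7 is accepting.

Yes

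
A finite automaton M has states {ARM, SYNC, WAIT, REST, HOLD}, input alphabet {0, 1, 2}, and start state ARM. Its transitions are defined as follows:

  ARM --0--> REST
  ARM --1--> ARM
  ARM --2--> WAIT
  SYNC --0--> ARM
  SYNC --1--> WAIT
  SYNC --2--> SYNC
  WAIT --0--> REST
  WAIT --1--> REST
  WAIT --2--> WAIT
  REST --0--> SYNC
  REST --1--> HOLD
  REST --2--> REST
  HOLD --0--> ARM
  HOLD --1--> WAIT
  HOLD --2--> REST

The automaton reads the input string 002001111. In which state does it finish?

HOLD

Trace: ARM -0-> REST -0-> SYNC -2-> SYNC -0-> ARM -0-> REST -1-> HOLD -1-> WAIT -1-> REST -1-> HOLD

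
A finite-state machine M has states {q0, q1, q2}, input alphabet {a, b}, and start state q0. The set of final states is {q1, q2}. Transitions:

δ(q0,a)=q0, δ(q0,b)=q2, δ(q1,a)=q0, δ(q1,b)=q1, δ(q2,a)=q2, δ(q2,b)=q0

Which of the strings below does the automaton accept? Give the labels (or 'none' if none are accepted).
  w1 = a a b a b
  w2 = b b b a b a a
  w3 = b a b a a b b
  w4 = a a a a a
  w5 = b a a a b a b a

w5

w1:
  start at q0
  read 'a': q0 → q0
  read 'a': q0 → q0
  read 'b': q0 → q2
  read 'a': q2 → q2
  read 'b': q2 → q0
  end q0, rejected
w2:
  start at q0
  read 'b': q0 → q2
  read 'b': q2 → q0
  read 'b': q0 → q2
  read 'a': q2 → q2
  read 'b': q2 → q0
  read 'a': q0 → q0
  read 'a': q0 → q0
  end q0, rejected
w3:
  start at q0
  read 'b': q0 → q2
  read 'a': q2 → q2
  read 'b': q2 → q0
  read 'a': q0 → q0
  read 'a': q0 → q0
  read 'b': q0 → q2
  read 'b': q2 → q0
  end q0, rejected
w4:
  start at q0
  read 'a': q0 → q0
  read 'a': q0 → q0
  read 'a': q0 → q0
  read 'a': q0 → q0
  read 'a': q0 → q0
  end q0, rejected
w5:
  start at q0
  read 'b': q0 → q2
  read 'a': q2 → q2
  read 'a': q2 → q2
  read 'a': q2 → q2
  read 'b': q2 → q0
  read 'a': q0 → q0
  read 'b': q0 → q2
  read 'a': q2 → q2
  end q2, accepted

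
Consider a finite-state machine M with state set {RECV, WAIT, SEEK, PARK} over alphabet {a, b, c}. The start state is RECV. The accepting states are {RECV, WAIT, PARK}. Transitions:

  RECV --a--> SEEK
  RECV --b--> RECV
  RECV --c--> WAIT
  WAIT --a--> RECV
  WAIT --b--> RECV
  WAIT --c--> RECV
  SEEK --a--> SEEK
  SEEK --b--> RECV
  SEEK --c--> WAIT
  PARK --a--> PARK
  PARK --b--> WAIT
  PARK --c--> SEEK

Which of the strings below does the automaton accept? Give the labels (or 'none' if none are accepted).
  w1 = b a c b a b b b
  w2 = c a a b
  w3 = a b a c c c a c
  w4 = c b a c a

w1, w2, w3, w4

w1: Trace: RECV -b-> RECV -a-> SEEK -c-> WAIT -b-> RECV -a-> SEEK -b-> RECV -b-> RECV -b-> RECV  → end RECV, accepted
w2: Trace: RECV -c-> WAIT -a-> RECV -a-> SEEK -b-> RECV  → end RECV, accepted
w3: Trace: RECV -a-> SEEK -b-> RECV -a-> SEEK -c-> WAIT -c-> RECV -c-> WAIT -a-> RECV -c-> WAIT  → end WAIT, accepted
w4: Trace: RECV -c-> WAIT -b-> RECV -a-> SEEK -c-> WAIT -a-> RECV  → end RECV, accepted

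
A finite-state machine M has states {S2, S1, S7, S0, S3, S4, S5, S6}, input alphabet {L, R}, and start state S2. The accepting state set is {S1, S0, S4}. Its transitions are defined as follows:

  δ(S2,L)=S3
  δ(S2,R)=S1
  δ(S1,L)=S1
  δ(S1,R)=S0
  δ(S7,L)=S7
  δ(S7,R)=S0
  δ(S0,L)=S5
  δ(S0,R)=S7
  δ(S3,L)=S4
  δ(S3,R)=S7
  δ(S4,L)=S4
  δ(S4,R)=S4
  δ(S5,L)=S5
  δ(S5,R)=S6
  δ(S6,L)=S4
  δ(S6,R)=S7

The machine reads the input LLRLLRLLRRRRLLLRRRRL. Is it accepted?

S2 → S3 → S4 → S4 → S4 → S4 → S4 → S4 → S4 → S4 → S4 → S4 → S4 → S4 → S4 → S4 → S4 → S4 → S4 → S4 → S4
End state S4 is accepting.

Yes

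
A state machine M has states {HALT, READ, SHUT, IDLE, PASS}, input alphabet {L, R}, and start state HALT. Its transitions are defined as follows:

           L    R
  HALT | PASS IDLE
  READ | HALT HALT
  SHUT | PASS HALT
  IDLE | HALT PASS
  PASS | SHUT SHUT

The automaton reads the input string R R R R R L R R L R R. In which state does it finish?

Trace: HALT -R-> IDLE -R-> PASS -R-> SHUT -R-> HALT -R-> IDLE -L-> HALT -R-> IDLE -R-> PASS -L-> SHUT -R-> HALT -R-> IDLE

IDLE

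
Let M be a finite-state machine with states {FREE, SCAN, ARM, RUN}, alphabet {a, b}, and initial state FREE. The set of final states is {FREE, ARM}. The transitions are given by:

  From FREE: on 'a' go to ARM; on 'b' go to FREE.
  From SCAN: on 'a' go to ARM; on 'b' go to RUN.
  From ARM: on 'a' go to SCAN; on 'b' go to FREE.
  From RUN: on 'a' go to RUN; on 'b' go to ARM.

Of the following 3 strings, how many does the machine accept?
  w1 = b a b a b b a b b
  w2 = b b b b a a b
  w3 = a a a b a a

1

w1: FREE → FREE → ARM → FREE → ARM → FREE → FREE → ARM → FREE → FREE  → end FREE, accepted
w2: FREE → FREE → FREE → FREE → FREE → ARM → SCAN → RUN  → end RUN, rejected
w3: FREE → ARM → SCAN → ARM → FREE → ARM → SCAN  → end SCAN, rejected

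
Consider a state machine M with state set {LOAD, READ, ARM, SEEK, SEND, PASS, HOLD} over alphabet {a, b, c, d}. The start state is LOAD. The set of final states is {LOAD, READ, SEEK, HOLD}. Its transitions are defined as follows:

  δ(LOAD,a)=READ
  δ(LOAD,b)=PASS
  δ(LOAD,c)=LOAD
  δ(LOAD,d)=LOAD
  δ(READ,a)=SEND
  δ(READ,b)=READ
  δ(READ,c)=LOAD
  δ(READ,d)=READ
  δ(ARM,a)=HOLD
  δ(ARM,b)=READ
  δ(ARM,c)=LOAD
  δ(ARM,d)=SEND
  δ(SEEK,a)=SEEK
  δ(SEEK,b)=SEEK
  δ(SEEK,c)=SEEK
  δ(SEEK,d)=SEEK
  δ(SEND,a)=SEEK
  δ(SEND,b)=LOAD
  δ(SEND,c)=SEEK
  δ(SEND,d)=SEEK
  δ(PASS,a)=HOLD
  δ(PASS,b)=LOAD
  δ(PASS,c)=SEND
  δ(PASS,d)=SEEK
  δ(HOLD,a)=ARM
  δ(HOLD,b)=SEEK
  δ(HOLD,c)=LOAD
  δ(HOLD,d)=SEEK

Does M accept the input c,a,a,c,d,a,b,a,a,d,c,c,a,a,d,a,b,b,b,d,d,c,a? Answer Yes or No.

LOAD → LOAD → READ → SEND → SEEK → SEEK → SEEK → SEEK → SEEK → SEEK → SEEK → SEEK → SEEK → SEEK → SEEK → SEEK → SEEK → SEEK → SEEK → SEEK → SEEK → SEEK → SEEK → SEEK
End state SEEK is accepting.

Yes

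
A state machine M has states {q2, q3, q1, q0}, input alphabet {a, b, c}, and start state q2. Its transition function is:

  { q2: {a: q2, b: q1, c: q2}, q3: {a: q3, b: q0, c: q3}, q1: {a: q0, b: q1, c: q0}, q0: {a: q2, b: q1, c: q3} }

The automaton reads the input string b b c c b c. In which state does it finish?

q3

q2 → q1 → q1 → q0 → q3 → q0 → q3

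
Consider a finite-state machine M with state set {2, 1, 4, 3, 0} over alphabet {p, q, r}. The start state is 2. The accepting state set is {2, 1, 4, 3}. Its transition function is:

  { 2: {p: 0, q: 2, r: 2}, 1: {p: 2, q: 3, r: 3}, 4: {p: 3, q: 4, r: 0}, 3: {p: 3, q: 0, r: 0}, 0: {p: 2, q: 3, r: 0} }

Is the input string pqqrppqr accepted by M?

2 → 0 → 3 → 0 → 0 → 2 → 0 → 3 → 0
End state 0 is not accepting.

No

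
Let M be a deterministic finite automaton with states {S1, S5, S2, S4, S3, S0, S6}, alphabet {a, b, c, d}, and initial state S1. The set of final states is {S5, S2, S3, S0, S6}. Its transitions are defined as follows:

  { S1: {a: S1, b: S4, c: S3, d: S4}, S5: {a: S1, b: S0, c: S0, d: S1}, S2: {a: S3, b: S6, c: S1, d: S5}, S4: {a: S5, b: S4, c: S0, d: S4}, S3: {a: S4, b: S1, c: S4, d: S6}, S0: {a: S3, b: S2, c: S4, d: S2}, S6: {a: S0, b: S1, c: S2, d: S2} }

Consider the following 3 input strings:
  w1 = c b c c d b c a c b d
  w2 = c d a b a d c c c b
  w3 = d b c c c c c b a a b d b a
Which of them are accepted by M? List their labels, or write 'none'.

w1: S1 → S3 → S1 → S3 → S4 → S4 → S4 → S0 → S3 → S4 → S4 → S4  → end S4, rejected
w2: S1 → S3 → S6 → S0 → S2 → S3 → S6 → S2 → S1 → S3 → S1  → end S1, rejected
w3: S1 → S4 → S4 → S0 → S4 → S0 → S4 → S0 → S2 → S3 → S4 → S4 → S4 → S4 → S5  → end S5, accepted

w3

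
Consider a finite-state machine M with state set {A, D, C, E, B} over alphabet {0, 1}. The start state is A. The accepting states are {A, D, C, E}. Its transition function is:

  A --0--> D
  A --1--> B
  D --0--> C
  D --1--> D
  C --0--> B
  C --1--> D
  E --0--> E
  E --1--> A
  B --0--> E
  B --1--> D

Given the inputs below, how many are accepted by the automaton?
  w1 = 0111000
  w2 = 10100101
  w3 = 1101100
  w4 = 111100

2

w1: Trace: A -0-> D -1-> D -1-> D -1-> D -0-> C -0-> B -0-> E  → end E, accepted
w2: Trace: A -1-> B -0-> E -1-> A -0-> D -0-> C -1-> D -0-> C -1-> D  → end D, accepted
w3: Trace: A -1-> B -1-> D -0-> C -1-> D -1-> D -0-> C -0-> B  → end B, rejected
w4: Trace: A -1-> B -1-> D -1-> D -1-> D -0-> C -0-> B  → end B, rejected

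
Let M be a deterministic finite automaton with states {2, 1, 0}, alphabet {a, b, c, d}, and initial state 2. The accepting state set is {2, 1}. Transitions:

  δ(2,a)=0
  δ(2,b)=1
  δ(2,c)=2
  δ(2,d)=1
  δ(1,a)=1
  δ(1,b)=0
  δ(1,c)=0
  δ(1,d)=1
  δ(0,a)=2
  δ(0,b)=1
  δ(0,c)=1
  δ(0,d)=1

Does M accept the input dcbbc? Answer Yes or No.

start at 2
read 'd': 2 → 1
read 'c': 1 → 0
read 'b': 0 → 1
read 'b': 1 → 0
read 'c': 0 → 1
End state 1 is accepting.

Yes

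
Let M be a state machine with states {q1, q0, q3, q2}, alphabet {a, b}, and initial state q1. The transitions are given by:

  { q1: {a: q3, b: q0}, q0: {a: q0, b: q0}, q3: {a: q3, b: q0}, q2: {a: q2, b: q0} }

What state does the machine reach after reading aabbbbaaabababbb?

q0

q1 → q3 → q3 → q0 → q0 → q0 → q0 → q0 → q0 → q0 → q0 → q0 → q0 → q0 → q0 → q0 → q0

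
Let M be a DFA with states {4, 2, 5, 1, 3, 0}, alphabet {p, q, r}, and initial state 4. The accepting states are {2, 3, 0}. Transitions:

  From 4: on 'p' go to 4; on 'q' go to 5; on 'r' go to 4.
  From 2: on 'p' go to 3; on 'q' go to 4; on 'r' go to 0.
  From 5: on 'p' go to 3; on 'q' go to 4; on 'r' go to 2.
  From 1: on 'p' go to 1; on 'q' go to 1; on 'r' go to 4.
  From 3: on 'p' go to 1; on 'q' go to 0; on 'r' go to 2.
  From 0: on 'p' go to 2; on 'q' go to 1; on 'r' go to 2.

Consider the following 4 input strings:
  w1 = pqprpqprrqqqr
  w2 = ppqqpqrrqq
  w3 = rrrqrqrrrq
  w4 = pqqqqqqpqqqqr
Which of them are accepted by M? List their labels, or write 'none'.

w1: 4 → 4 → 5 → 3 → 2 → 3 → 0 → 2 → 0 → 2 → 4 → 5 → 4 → 4  → end 4, rejected
w2: 4 → 4 → 4 → 5 → 4 → 4 → 5 → 2 → 0 → 1 → 1  → end 1, rejected
w3: 4 → 4 → 4 → 4 → 5 → 2 → 4 → 4 → 4 → 4 → 5  → end 5, rejected
w4: 4 → 4 → 5 → 4 → 5 → 4 → 5 → 4 → 4 → 5 → 4 → 5 → 4 → 4  → end 4, rejected

none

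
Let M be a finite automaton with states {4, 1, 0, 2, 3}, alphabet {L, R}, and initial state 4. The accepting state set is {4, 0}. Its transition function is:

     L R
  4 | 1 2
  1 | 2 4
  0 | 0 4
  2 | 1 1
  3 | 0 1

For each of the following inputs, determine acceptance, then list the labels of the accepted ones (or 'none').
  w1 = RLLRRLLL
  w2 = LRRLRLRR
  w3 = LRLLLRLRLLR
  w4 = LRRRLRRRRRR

none

w1: 4 → 2 → 1 → 2 → 1 → 4 → 1 → 2 → 1  → end 1, rejected
w2: 4 → 1 → 4 → 2 → 1 → 4 → 1 → 4 → 2  → end 2, rejected
w3: 4 → 1 → 4 → 1 → 2 → 1 → 4 → 1 → 4 → 1 → 2 → 1  → end 1, rejected
w4: 4 → 1 → 4 → 2 → 1 → 2 → 1 → 4 → 2 → 1 → 4 → 2  → end 2, rejected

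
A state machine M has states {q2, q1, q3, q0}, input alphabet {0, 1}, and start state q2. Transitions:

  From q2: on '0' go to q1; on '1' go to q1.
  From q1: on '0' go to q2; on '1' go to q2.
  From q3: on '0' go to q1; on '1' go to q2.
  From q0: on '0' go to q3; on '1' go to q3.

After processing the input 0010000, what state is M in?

q2 → q1 → q2 → q1 → q2 → q1 → q2 → q1

q1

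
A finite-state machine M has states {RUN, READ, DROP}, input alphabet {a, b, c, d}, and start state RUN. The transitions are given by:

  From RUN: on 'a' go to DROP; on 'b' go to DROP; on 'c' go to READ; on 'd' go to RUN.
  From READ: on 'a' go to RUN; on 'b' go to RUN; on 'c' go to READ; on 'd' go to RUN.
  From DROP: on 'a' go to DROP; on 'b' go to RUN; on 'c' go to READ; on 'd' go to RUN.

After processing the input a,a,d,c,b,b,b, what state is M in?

RUN

Trace: RUN -a-> DROP -a-> DROP -d-> RUN -c-> READ -b-> RUN -b-> DROP -b-> RUN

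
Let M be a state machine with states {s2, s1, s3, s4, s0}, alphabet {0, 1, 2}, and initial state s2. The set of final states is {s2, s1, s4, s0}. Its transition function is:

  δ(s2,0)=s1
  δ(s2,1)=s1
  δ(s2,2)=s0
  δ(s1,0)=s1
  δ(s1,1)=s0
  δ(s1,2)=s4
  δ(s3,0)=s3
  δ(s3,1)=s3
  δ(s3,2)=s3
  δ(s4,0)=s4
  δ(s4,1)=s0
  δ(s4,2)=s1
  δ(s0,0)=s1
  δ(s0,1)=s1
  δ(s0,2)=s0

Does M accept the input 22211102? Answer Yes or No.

Yes

s2 → s0 → s0 → s0 → s1 → s0 → s1 → s1 → s4
End state s4 is accepting.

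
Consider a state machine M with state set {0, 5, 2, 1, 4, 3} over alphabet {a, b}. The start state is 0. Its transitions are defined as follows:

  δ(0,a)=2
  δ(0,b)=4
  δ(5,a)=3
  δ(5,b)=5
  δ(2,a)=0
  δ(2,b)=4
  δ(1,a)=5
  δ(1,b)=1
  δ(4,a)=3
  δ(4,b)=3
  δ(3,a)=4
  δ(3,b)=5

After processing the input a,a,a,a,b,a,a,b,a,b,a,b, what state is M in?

3

start at 0
read 'a': 0 → 2
read 'a': 2 → 0
read 'a': 0 → 2
read 'a': 2 → 0
read 'b': 0 → 4
read 'a': 4 → 3
read 'a': 3 → 4
read 'b': 4 → 3
read 'a': 3 → 4
read 'b': 4 → 3
read 'a': 3 → 4
read 'b': 4 → 3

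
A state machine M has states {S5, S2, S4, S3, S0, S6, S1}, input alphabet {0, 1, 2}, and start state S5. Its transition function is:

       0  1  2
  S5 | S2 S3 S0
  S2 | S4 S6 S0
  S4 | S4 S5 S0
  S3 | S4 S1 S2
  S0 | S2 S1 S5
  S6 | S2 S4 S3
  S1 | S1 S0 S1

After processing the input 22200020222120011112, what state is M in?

start at S5
read '2': S5 → S0
read '2': S0 → S5
read '2': S5 → S0
read '0': S0 → S2
read '0': S2 → S4
read '0': S4 → S4
read '2': S4 → S0
read '0': S0 → S2
read '2': S2 → S0
read '2': S0 → S5
read '2': S5 → S0
read '1': S0 → S1
read '2': S1 → S1
read '0': S1 → S1
read '0': S1 → S1
read '1': S1 → S0
read '1': S0 → S1
read '1': S1 → S0
read '1': S0 → S1
read '2': S1 → S1

S1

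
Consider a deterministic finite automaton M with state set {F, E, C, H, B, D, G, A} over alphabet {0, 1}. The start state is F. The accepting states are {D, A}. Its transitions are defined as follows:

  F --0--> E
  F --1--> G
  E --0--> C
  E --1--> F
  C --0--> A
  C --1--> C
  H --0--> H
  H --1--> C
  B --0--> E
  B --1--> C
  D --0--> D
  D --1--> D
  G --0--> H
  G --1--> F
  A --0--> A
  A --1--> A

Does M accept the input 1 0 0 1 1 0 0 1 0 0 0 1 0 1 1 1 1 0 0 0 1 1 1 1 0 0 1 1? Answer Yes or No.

Trace: F -1-> G -0-> H -0-> H -1-> C -1-> C -0-> A -0-> A -1-> A -0-> A -0-> A -0-> A -1-> A -0-> A -1-> A -1-> A -1-> A -1-> A -0-> A -0-> A -0-> A -1-> A -1-> A -1-> A -1-> A -0-> A -0-> A -1-> A -1-> A
End state A is accepting.

Yes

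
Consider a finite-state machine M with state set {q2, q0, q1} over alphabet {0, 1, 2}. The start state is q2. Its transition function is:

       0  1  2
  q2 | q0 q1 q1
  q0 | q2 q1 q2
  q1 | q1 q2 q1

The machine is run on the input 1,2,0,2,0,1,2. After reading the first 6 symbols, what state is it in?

q2

start at q2
read '1': q2 → q1
read '2': q1 → q1
read '0': q1 → q1
read '2': q1 → q1
read '0': q1 → q1
read '1': q1 → q2
After 6 symbols: q2.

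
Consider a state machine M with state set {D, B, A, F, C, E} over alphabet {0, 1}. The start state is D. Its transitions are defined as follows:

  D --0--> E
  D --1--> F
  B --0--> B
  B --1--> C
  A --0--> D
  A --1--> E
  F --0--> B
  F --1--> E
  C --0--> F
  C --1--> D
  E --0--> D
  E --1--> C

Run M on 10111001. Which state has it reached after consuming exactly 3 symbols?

start at D
read '1': D → F
read '0': F → B
read '1': B → C
After 3 symbols: C.

C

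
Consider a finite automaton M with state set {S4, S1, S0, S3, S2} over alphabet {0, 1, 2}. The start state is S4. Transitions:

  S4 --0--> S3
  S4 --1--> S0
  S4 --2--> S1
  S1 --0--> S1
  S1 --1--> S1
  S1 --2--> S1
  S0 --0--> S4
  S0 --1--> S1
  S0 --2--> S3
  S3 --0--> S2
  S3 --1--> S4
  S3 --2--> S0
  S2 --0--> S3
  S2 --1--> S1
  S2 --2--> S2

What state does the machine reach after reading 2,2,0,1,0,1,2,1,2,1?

Trace: S4 -2-> S1 -2-> S1 -0-> S1 -1-> S1 -0-> S1 -1-> S1 -2-> S1 -1-> S1 -2-> S1 -1-> S1

S1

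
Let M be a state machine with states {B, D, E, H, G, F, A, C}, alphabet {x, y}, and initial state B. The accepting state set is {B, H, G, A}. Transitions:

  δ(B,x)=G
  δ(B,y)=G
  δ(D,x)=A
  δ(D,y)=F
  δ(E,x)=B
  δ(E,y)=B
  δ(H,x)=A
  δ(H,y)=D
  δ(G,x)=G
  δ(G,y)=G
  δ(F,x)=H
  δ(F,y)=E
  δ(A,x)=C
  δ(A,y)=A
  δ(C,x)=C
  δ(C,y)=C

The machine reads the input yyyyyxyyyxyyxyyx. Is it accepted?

Yes

B → G → G → G → G → G → G → G → G → G → G → G → G → G → G → G → G
End state G is accepting.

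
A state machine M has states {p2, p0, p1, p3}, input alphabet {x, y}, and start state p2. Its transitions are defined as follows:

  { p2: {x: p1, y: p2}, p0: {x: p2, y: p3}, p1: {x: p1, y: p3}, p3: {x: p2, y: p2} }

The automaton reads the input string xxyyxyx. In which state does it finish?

p2

Trace: p2 -x-> p1 -x-> p1 -y-> p3 -y-> p2 -x-> p1 -y-> p3 -x-> p2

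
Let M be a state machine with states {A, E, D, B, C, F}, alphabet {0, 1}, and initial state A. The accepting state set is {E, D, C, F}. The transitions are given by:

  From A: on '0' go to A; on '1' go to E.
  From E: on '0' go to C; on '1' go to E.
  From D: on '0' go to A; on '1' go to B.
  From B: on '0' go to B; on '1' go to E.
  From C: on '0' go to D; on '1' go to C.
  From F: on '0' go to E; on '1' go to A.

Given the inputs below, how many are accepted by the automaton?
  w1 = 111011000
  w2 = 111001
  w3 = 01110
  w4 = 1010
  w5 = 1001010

w1: A → E → E → E → C → C → C → D → A → A  → end A, rejected
w2: A → E → E → E → C → D → B  → end B, rejected
w3: A → A → E → E → E → C  → end C, accepted
w4: A → E → C → C → D  → end D, accepted
w5: A → E → C → D → B → B → E → C  → end C, accepted

3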